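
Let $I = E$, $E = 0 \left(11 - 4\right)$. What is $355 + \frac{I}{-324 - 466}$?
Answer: $355$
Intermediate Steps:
$E = 0$ ($E = 0 \cdot 7 = 0$)
$I = 0$
$355 + \frac{I}{-324 - 466} = 355 + \frac{0}{-324 - 466} = 355 + \frac{0}{-790} = 355 + 0 \left(- \frac{1}{790}\right) = 355 + 0 = 355$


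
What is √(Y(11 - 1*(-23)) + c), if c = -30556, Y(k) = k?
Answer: I*√30522 ≈ 174.71*I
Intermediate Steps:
√(Y(11 - 1*(-23)) + c) = √((11 - 1*(-23)) - 30556) = √((11 + 23) - 30556) = √(34 - 30556) = √(-30522) = I*√30522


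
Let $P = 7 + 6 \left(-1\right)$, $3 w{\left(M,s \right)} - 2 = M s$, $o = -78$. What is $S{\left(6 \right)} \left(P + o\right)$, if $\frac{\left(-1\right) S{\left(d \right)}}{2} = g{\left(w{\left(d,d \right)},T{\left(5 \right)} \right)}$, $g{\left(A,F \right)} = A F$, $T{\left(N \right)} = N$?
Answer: $\frac{29260}{3} \approx 9753.3$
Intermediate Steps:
$w{\left(M,s \right)} = \frac{2}{3} + \frac{M s}{3}$
$P = 1$ ($P = 7 - 6 = 1$)
$S{\left(d \right)} = - \frac{20}{3} - \frac{10 d^{2}}{3}$ ($S{\left(d \right)} = - 2 \left(\frac{2}{3} + \frac{d d}{3}\right) 5 = - 2 \left(\frac{2}{3} + \frac{d^{2}}{3}\right) 5 = - 2 \left(\frac{10}{3} + \frac{5 d^{2}}{3}\right) = - \frac{20}{3} - \frac{10 d^{2}}{3}$)
$S{\left(6 \right)} \left(P + o\right) = \left(- \frac{20}{3} - \frac{10 \cdot 6^{2}}{3}\right) \left(1 - 78\right) = \left(- \frac{20}{3} - 120\right) \left(-77\right) = \left(- \frac{380}{3}\right) \left(-77\right) = \frac{29260}{3}$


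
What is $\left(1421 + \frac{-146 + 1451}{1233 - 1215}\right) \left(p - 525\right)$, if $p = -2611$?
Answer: $-4683616$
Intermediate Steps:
$\left(1421 + \frac{-146 + 1451}{1233 - 1215}\right) \left(p - 525\right) = \left(1421 + \frac{-146 + 1451}{1233 - 1215}\right) \left(-2611 - 525\right) = \left(1421 + \frac{1305}{18}\right) \left(-3136\right) = \left(1421 + 1305 \cdot \frac{1}{18}\right) \left(-3136\right) = \left(1421 + \frac{145}{2}\right) \left(-3136\right) = \frac{2987}{2} \left(-3136\right) = -4683616$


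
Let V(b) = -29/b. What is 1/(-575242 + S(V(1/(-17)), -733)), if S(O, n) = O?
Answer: -1/574749 ≈ -1.7399e-6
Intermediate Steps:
1/(-575242 + S(V(1/(-17)), -733)) = 1/(-575242 - 29/(1/(-17))) = 1/(-575242 - 29/(-1/17)) = 1/(-575242 - 29*(-17)) = 1/(-575242 + 493) = 1/(-574749) = -1/574749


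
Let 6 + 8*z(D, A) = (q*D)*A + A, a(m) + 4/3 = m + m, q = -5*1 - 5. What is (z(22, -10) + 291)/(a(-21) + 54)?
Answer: 423/8 ≈ 52.875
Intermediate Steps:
q = -10 (q = -5 - 5 = -10)
a(m) = -4/3 + 2*m (a(m) = -4/3 + (m + m) = -4/3 + 2*m)
z(D, A) = -3/4 + A/8 - 5*A*D/4 (z(D, A) = -3/4 + ((-10*D)*A + A)/8 = -3/4 + (-10*A*D + A)/8 = -3/4 + (A - 10*A*D)/8 = -3/4 + (A/8 - 5*A*D/4) = -3/4 + A/8 - 5*A*D/4)
(z(22, -10) + 291)/(a(-21) + 54) = ((-3/4 + (1/8)*(-10) - 5/4*(-10)*22) + 291)/((-4/3 + 2*(-21)) + 54) = ((-3/4 - 5/4 + 275) + 291)/((-4/3 - 42) + 54) = (273 + 291)/(-130/3 + 54) = 564/(32/3) = 564*(3/32) = 423/8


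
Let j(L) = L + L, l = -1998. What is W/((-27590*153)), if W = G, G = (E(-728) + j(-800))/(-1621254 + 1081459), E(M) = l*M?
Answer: 726472/1139310219825 ≈ 6.3764e-7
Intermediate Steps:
j(L) = 2*L
E(M) = -1998*M
G = -1452944/539795 (G = (-1998*(-728) + 2*(-800))/(-1621254 + 1081459) = (1454544 - 1600)/(-539795) = 1452944*(-1/539795) = -1452944/539795 ≈ -2.6917)
W = -1452944/539795 ≈ -2.6917
W/((-27590*153)) = -1452944/(539795*((-27590*153))) = -1452944/539795/(-4221270) = -1452944/539795*(-1/4221270) = 726472/1139310219825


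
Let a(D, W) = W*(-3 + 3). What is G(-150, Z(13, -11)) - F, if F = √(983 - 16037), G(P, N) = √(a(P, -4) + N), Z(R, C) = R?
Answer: √13 - I*√15054 ≈ 3.6056 - 122.69*I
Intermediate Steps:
a(D, W) = 0 (a(D, W) = W*0 = 0)
G(P, N) = √N (G(P, N) = √(0 + N) = √N)
F = I*√15054 (F = √(-15054) = I*√15054 ≈ 122.69*I)
G(-150, Z(13, -11)) - F = √13 - I*√15054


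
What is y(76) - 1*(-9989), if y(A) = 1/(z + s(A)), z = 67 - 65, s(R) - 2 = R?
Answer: 799121/80 ≈ 9989.0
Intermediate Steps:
s(R) = 2 + R
z = 2
y(A) = 1/(4 + A) (y(A) = 1/(2 + (2 + A)) = 1/(4 + A))
y(76) - 1*(-9989) = 1/(4 + 76) - 1*(-9989) = 1/80 + 9989 = 799121/80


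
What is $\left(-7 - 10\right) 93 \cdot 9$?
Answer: $-14229$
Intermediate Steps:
$\left(-7 - 10\right) 93 \cdot 9 = \left(-17\right) 93 \cdot 9 = \left(-1581\right) 9 = -14229$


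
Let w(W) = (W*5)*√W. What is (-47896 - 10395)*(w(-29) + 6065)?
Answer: -353534915 + 8452195*I*√29 ≈ -3.5353e+8 + 4.5516e+7*I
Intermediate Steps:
w(W) = 5*W^(3/2) (w(W) = (5*W)*√W = 5*W^(3/2))
(-47896 - 10395)*(w(-29) + 6065) = (-47896 - 10395)*(5*(-29)^(3/2) + 6065) = -58291*(5*(-29*I*√29) + 6065) = -58291*(-145*I*√29 + 6065) = -58291*(6065 - 145*I*√29) = -353534915 + 8452195*I*√29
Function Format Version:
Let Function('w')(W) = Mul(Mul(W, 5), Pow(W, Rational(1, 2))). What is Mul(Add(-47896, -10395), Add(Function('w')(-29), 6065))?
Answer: Add(-353534915, Mul(8452195, I, Pow(29, Rational(1, 2)))) ≈ Add(-3.5353e+8, Mul(4.5516e+7, I))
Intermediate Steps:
Function('w')(W) = Mul(5, Pow(W, Rational(3, 2))) (Function('w')(W) = Mul(Mul(5, W), Pow(W, Rational(1, 2))) = Mul(5, Pow(W, Rational(3, 2))))
Mul(Add(-47896, -10395), Add(Function('w')(-29), 6065)) = Mul(Add(-47896, -10395), Add(Mul(5, Pow(-29, Rational(3, 2))), 6065)) = Mul(-58291, Add(Mul(5, Mul(-29, I, Pow(29, Rational(1, 2)))), 6065)) = Mul(-58291, Add(Mul(-145, I, Pow(29, Rational(1, 2))), 6065)) = Mul(-58291, Add(6065, Mul(-145, I, Pow(29, Rational(1, 2))))) = Add(-353534915, Mul(8452195, I, Pow(29, Rational(1, 2))))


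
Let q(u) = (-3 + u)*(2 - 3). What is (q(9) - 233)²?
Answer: 57121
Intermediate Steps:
q(u) = 3 - u (q(u) = (-3 + u)*(-1) = 3 - u)
(q(9) - 233)² = ((3 - 1*9) - 233)² = ((3 - 9) - 233)² = (-6 - 233)² = (-239)² = 57121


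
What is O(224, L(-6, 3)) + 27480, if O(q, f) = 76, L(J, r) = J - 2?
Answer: 27556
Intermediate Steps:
L(J, r) = -2 + J
O(224, L(-6, 3)) + 27480 = 76 + 27480 = 27556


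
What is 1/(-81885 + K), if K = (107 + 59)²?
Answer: -1/54329 ≈ -1.8406e-5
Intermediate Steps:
K = 27556 (K = 166² = 27556)
1/(-81885 + K) = 1/(-81885 + 27556) = 1/(-54329) = -1/54329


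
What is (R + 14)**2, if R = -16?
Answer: 4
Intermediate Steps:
(R + 14)**2 = (-16 + 14)**2 = (-2)**2 = 4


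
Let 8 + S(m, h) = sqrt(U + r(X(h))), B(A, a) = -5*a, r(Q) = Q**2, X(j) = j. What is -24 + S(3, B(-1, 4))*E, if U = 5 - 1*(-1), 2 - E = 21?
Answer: 128 - 19*sqrt(406) ≈ -254.84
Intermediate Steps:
E = -19 (E = 2 - 1*21 = 2 - 21 = -19)
U = 6 (U = 5 + 1 = 6)
S(m, h) = -8 + sqrt(6 + h**2)
-24 + S(3, B(-1, 4))*E = -24 + (-8 + sqrt(6 + (-5*4)**2))*(-19) = -24 + (-8 + sqrt(6 + (-20)**2))*(-19) = -24 + (-8 + sqrt(6 + 400))*(-19) = -24 + (-8 + sqrt(406))*(-19) = -24 + (152 - 19*sqrt(406)) = 128 - 19*sqrt(406)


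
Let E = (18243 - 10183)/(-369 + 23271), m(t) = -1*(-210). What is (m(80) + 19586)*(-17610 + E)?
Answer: -3991825391680/11451 ≈ -3.4860e+8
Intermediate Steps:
m(t) = 210
E = 4030/11451 (E = 8060/22902 = 8060*(1/22902) = 4030/11451 ≈ 0.35193)
(m(80) + 19586)*(-17610 + E) = (210 + 19586)*(-17610 + 4030/11451) = 19796*(-201648080/11451) = -3991825391680/11451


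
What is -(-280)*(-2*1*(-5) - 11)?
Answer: -280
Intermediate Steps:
-(-280)*(-2*1*(-5) - 11) = -(-280)*(-2*(-5) - 11) = -(-280)*(10 - 11) = -(-280)*(-1) = -20*14 = -280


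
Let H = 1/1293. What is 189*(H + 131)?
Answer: 10671192/431 ≈ 24759.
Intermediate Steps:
H = 1/1293 ≈ 0.00077340
189*(H + 131) = 189*(1/1293 + 131) = 189*(169384/1293) = 10671192/431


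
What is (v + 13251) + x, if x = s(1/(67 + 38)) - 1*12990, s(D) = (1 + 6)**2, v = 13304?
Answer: 13614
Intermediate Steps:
s(D) = 49 (s(D) = 7**2 = 49)
x = -12941 (x = 49 - 1*12990 = 49 - 12990 = -12941)
(v + 13251) + x = (13304 + 13251) - 12941 = 26555 - 12941 = 13614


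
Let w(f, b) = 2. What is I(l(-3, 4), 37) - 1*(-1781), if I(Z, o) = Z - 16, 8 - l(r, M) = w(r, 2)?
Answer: 1771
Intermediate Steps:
l(r, M) = 6 (l(r, M) = 8 - 1*2 = 8 - 2 = 6)
I(Z, o) = -16 + Z
I(l(-3, 4), 37) - 1*(-1781) = (-16 + 6) - 1*(-1781) = -10 + 1781 = 1771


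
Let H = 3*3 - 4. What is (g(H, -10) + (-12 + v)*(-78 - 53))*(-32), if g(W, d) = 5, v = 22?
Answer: 41760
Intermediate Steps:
H = 5 (H = 9 - 4 = 5)
(g(H, -10) + (-12 + v)*(-78 - 53))*(-32) = (5 + (-12 + 22)*(-78 - 53))*(-32) = (5 + 10*(-131))*(-32) = (5 - 1310)*(-32) = -1305*(-32) = 41760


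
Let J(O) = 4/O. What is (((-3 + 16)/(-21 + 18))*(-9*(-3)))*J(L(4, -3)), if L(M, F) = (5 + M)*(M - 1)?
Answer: -52/3 ≈ -17.333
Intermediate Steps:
L(M, F) = (-1 + M)*(5 + M) (L(M, F) = (5 + M)*(-1 + M) = (-1 + M)*(5 + M))
(((-3 + 16)/(-21 + 18))*(-9*(-3)))*J(L(4, -3)) = (((-3 + 16)/(-21 + 18))*(-9*(-3)))*(4/(-5 + 4² + 4*4)) = ((13/(-3))*27)*(4/(-5 + 16 + 16)) = ((13*(-⅓))*27)*(4/27) = (-13/3*27)*(4*(1/27)) = -117*4/27 = -52/3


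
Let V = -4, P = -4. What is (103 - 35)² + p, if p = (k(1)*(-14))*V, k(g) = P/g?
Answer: 4400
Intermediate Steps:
k(g) = -4/g
p = -224 (p = (-4/1*(-14))*(-4) = (-4*1*(-14))*(-4) = -4*(-14)*(-4) = 56*(-4) = -224)
(103 - 35)² + p = (103 - 35)² - 224 = 68² - 224 = 4624 - 224 = 4400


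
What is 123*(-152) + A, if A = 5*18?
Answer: -18606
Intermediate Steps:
A = 90
123*(-152) + A = 123*(-152) + 90 = -18696 + 90 = -18606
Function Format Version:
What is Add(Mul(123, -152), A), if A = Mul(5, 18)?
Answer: -18606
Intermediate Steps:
A = 90
Add(Mul(123, -152), A) = Add(Mul(123, -152), 90) = Add(-18696, 90) = -18606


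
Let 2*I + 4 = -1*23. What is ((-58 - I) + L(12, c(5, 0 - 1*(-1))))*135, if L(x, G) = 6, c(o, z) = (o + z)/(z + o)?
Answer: -10395/2 ≈ -5197.5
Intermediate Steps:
c(o, z) = 1 (c(o, z) = (o + z)/(o + z) = 1)
I = -27/2 (I = -2 + (-1*23)/2 = -2 + (1/2)*(-23) = -2 - 23/2 = -27/2 ≈ -13.500)
((-58 - I) + L(12, c(5, 0 - 1*(-1))))*135 = ((-58 - 1*(-27/2)) + 6)*135 = ((-58 + 27/2) + 6)*135 = (-89/2 + 6)*135 = -77/2*135 = -10395/2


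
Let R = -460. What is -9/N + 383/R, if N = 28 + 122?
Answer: -2053/2300 ≈ -0.89261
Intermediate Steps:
N = 150
-9/N + 383/R = -9/150 + 383/(-460) = -9*1/150 + 383*(-1/460) = -3/50 - 383/460 = -2053/2300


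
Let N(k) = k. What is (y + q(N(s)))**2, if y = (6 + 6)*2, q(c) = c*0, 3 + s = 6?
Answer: 576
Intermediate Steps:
s = 3 (s = -3 + 6 = 3)
q(c) = 0
y = 24 (y = 12*2 = 24)
(y + q(N(s)))**2 = (24 + 0)**2 = 24**2 = 576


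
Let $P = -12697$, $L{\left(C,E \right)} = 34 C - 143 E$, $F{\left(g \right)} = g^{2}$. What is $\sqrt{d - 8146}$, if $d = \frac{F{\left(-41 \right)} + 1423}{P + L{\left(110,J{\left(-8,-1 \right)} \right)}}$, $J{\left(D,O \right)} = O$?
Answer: $\frac{i \sqrt{158215592418}}{4407} \approx 90.257 i$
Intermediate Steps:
$L{\left(C,E \right)} = - 143 E + 34 C$
$d = - \frac{1552}{4407}$ ($d = \frac{\left(-41\right)^{2} + 1423}{-12697 + \left(\left(-143\right) \left(-1\right) + 34 \cdot 110\right)} = \frac{1681 + 1423}{-12697 + \left(143 + 3740\right)} = \frac{3104}{-12697 + 3883} = \frac{3104}{-8814} = 3104 \left(- \frac{1}{8814}\right) = - \frac{1552}{4407} \approx -0.35217$)
$\sqrt{d - 8146} = \sqrt{- \frac{1552}{4407} - 8146} = \sqrt{- \frac{35900974}{4407}} = \frac{i \sqrt{158215592418}}{4407}$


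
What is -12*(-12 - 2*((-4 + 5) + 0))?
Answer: 168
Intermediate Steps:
-12*(-12 - 2*((-4 + 5) + 0)) = -12*(-12 - 2*(1 + 0)) = -12*(-12 - 2*1) = -12*(-12 - 2) = -12*(-14) = 168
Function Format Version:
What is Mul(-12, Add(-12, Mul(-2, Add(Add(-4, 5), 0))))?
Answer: 168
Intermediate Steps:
Mul(-12, Add(-12, Mul(-2, Add(Add(-4, 5), 0)))) = Mul(-12, Add(-12, Mul(-2, Add(1, 0)))) = Mul(-12, Add(-12, Mul(-2, 1))) = Mul(-12, Add(-12, -2)) = Mul(-12, -14) = 168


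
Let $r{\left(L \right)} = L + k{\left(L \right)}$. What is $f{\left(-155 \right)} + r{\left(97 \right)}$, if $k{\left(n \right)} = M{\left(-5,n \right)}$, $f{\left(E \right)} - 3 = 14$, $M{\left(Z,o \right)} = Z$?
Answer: $109$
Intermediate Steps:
$f{\left(E \right)} = 17$ ($f{\left(E \right)} = 3 + 14 = 17$)
$k{\left(n \right)} = -5$
$r{\left(L \right)} = -5 + L$ ($r{\left(L \right)} = L - 5 = -5 + L$)
$f{\left(-155 \right)} + r{\left(97 \right)} = 17 + \left(-5 + 97\right) = 17 + 92 = 109$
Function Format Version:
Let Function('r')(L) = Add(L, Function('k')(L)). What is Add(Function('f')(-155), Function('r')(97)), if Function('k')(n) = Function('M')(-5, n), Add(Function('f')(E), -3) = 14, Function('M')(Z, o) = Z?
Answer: 109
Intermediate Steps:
Function('f')(E) = 17 (Function('f')(E) = Add(3, 14) = 17)
Function('k')(n) = -5
Function('r')(L) = Add(-5, L) (Function('r')(L) = Add(L, -5) = Add(-5, L))
Add(Function('f')(-155), Function('r')(97)) = Add(17, Add(-5, 97)) = Add(17, 92) = 109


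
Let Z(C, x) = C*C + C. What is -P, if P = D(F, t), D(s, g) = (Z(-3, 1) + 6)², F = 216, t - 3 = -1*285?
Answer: -144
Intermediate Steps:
t = -282 (t = 3 - 1*285 = 3 - 285 = -282)
Z(C, x) = C + C² (Z(C, x) = C² + C = C + C²)
D(s, g) = 144 (D(s, g) = (-3*(1 - 3) + 6)² = (-3*(-2) + 6)² = (6 + 6)² = 12² = 144)
P = 144
-P = -1*144 = -144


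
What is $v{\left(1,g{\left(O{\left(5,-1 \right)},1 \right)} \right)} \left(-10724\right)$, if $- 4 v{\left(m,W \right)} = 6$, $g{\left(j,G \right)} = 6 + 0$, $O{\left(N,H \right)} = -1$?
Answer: $16086$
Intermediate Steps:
$g{\left(j,G \right)} = 6$
$v{\left(m,W \right)} = - \frac{3}{2}$ ($v{\left(m,W \right)} = \left(- \frac{1}{4}\right) 6 = - \frac{3}{2}$)
$v{\left(1,g{\left(O{\left(5,-1 \right)},1 \right)} \right)} \left(-10724\right) = \left(- \frac{3}{2}\right) \left(-10724\right) = 16086$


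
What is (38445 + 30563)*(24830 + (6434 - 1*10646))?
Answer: 1422806944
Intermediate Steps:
(38445 + 30563)*(24830 + (6434 - 1*10646)) = 69008*(24830 + (6434 - 10646)) = 69008*(24830 - 4212) = 69008*20618 = 1422806944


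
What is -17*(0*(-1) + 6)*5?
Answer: -510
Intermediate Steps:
-17*(0*(-1) + 6)*5 = -17*(0 + 6)*5 = -17*6*5 = -102*5 = -510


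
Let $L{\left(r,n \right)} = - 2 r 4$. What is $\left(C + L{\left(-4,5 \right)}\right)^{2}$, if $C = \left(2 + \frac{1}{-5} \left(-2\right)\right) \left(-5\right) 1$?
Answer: $400$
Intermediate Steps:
$C = -12$ ($C = \left(2 - - \frac{2}{5}\right) \left(-5\right) 1 = \left(2 + \frac{2}{5}\right) \left(-5\right) 1 = \frac{12}{5} \left(-5\right) 1 = \left(-12\right) 1 = -12$)
$L{\left(r,n \right)} = - 8 r$
$\left(C + L{\left(-4,5 \right)}\right)^{2} = \left(-12 - -32\right)^{2} = \left(-12 + 32\right)^{2} = 20^{2} = 400$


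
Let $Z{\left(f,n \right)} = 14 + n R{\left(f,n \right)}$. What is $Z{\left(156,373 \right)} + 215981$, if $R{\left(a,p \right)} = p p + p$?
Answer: $52250241$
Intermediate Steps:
$R{\left(a,p \right)} = p + p^{2}$ ($R{\left(a,p \right)} = p^{2} + p = p + p^{2}$)
$Z{\left(f,n \right)} = 14 + n^{2} \left(1 + n\right)$ ($Z{\left(f,n \right)} = 14 + n n \left(1 + n\right) = 14 + n^{2} \left(1 + n\right)$)
$Z{\left(156,373 \right)} + 215981 = \left(14 + 373^{2} \left(1 + 373\right)\right) + 215981 = \left(14 + 139129 \cdot 374\right) + 215981 = \left(14 + 52034246\right) + 215981 = 52034260 + 215981 = 52250241$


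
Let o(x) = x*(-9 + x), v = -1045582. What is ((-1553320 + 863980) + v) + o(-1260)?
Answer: -135982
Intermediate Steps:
((-1553320 + 863980) + v) + o(-1260) = ((-1553320 + 863980) - 1045582) - 1260*(-9 - 1260) = (-689340 - 1045582) - 1260*(-1269) = -1734922 + 1598940 = -135982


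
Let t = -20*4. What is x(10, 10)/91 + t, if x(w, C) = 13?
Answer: -559/7 ≈ -79.857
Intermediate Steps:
t = -80
x(10, 10)/91 + t = 13/91 - 80 = 13*(1/91) - 80 = ⅐ - 80 = -559/7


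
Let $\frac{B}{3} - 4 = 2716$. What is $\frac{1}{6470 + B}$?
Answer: $\frac{1}{14630} \approx 6.8353 \cdot 10^{-5}$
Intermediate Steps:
$B = 8160$ ($B = 12 + 3 \cdot 2716 = 12 + 8148 = 8160$)
$\frac{1}{6470 + B} = \frac{1}{6470 + 8160} = \frac{1}{14630}$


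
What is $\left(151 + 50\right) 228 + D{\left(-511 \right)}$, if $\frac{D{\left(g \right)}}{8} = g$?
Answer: $41740$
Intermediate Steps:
$D{\left(g \right)} = 8 g$
$\left(151 + 50\right) 228 + D{\left(-511 \right)} = \left(151 + 50\right) 228 + 8 \left(-511\right) = 201 \cdot 228 - 4088 = 45828 - 4088 = 41740$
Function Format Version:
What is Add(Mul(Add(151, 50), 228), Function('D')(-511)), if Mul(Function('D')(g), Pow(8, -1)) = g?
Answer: 41740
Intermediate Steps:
Function('D')(g) = Mul(8, g)
Add(Mul(Add(151, 50), 228), Function('D')(-511)) = Add(Mul(Add(151, 50), 228), Mul(8, -511)) = Add(Mul(201, 228), -4088) = Add(45828, -4088) = 41740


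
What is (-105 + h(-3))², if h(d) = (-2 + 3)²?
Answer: 10816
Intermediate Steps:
h(d) = 1 (h(d) = 1² = 1)
(-105 + h(-3))² = (-105 + 1)² = (-104)² = 10816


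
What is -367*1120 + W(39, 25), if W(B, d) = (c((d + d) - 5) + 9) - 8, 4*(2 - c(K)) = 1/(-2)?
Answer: -3288295/8 ≈ -4.1104e+5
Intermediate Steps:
c(K) = 17/8 (c(K) = 2 - ¼/(-2) = 2 - ¼*(-½) = 2 + ⅛ = 17/8)
W(B, d) = 25/8 (W(B, d) = (17/8 + 9) - 8 = 89/8 - 8 = 25/8)
-367*1120 + W(39, 25) = -367*1120 + 25/8 = -411040 + 25/8 = -3288295/8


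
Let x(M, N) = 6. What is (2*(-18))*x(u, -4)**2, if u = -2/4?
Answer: -1296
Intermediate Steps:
u = -1/2 (u = -2*1/4 = -1/2 ≈ -0.50000)
(2*(-18))*x(u, -4)**2 = (2*(-18))*6**2 = -36*36 = -1296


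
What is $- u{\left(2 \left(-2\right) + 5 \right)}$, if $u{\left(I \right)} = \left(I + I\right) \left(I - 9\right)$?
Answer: $16$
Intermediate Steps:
$u{\left(I \right)} = 2 I \left(-9 + I\right)$
$- u{\left(2 \left(-2\right) + 5 \right)} = - 2 \left(2 \left(-2\right) + 5\right) \left(-9 + \left(2 \left(-2\right) + 5\right)\right) = - 2 \left(-4 + 5\right) \left(-9 + \left(-4 + 5\right)\right) = - 2 \cdot 1 \left(-9 + 1\right) = - 2 \cdot 1 \left(-8\right) = \left(-1\right) \left(-16\right) = 16$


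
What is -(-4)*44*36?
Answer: 6336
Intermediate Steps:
-(-4)*44*36 = -4*(-44)*36 = 176*36 = 6336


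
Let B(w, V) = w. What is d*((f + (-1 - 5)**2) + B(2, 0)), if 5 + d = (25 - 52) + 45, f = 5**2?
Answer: 819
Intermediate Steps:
f = 25
d = 13 (d = -5 + ((25 - 52) + 45) = -5 + (-27 + 45) = -5 + 18 = 13)
d*((f + (-1 - 5)**2) + B(2, 0)) = 13*((25 + (-1 - 5)**2) + 2) = 13*((25 + (-6)**2) + 2) = 13*((25 + 36) + 2) = 13*(61 + 2) = 13*63 = 819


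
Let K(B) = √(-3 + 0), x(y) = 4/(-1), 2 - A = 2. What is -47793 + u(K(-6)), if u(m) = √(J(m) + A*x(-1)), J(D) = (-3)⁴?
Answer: -47784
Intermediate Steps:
A = 0 (A = 2 - 1*2 = 2 - 2 = 0)
x(y) = -4 (x(y) = 4*(-1) = -4)
J(D) = 81
K(B) = I*√3 (K(B) = √(-3) = I*√3)
u(m) = 9 (u(m) = √(81 + 0*(-4)) = √(81 + 0) = √81 = 9)
-47793 + u(K(-6)) = -47793 + 9 = -47784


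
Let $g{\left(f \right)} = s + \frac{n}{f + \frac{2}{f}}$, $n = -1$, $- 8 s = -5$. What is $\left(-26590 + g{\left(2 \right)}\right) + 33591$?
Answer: $\frac{168031}{24} \approx 7001.3$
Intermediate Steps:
$s = \frac{5}{8}$ ($s = \left(- \frac{1}{8}\right) \left(-5\right) = \frac{5}{8} \approx 0.625$)
$g{\left(f \right)} = \frac{5}{8} - \frac{1}{f + \frac{2}{f}}$
$\left(-26590 + g{\left(2 \right)}\right) + 33591 = \left(-26590 + \frac{10 - 16 + 5 \cdot 2^{2}}{8 \left(2 + 2^{2}\right)}\right) + 33591 = \left(-26590 + \frac{10 - 16 + 5 \cdot 4}{8 \left(2 + 4\right)}\right) + 33591 = \left(-26590 + \frac{10 - 16 + 20}{8 \cdot 6}\right) + 33591 = \left(-26590 + \frac{1}{8} \cdot \frac{1}{6} \cdot 14\right) + 33591 = \left(-26590 + \frac{7}{24}\right) + 33591 = - \frac{638153}{24} + 33591 = \frac{168031}{24}$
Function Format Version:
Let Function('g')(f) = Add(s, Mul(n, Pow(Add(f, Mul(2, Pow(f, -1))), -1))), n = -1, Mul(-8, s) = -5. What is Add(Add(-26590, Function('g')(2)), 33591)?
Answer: Rational(168031, 24) ≈ 7001.3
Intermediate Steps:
s = Rational(5, 8) (s = Mul(Rational(-1, 8), -5) = Rational(5, 8) ≈ 0.62500)
Function('g')(f) = Add(Rational(5, 8), Mul(-1, Pow(Add(f, Mul(2, Pow(f, -1))), -1)))
Add(Add(-26590, Function('g')(2)), 33591) = Add(Add(-26590, Mul(Rational(1, 8), Pow(Add(2, Pow(2, 2)), -1), Add(10, Mul(-8, 2), Mul(5, Pow(2, 2))))), 33591) = Add(Add(-26590, Mul(Rational(1, 8), Pow(Add(2, 4), -1), Add(10, -16, Mul(5, 4)))), 33591) = Add(Add(-26590, Mul(Rational(1, 8), Pow(6, -1), Add(10, -16, 20))), 33591) = Add(Add(-26590, Mul(Rational(1, 8), Rational(1, 6), 14)), 33591) = Add(Add(-26590, Rational(7, 24)), 33591) = Add(Rational(-638153, 24), 33591) = Rational(168031, 24)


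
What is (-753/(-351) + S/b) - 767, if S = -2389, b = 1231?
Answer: -110439241/144027 ≈ -766.79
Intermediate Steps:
(-753/(-351) + S/b) - 767 = (-753/(-351) - 2389/1231) - 767 = (-753*(-1/351) - 2389*1/1231) - 767 = (251/117 - 2389/1231) - 767 = 29468/144027 - 767 = -110439241/144027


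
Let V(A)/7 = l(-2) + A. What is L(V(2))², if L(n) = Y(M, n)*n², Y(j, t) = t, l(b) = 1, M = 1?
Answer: 85766121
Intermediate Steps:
V(A) = 7 + 7*A (V(A) = 7*(1 + A) = 7 + 7*A)
L(n) = n³ (L(n) = n*n² = n³)
L(V(2))² = ((7 + 7*2)³)² = ((7 + 14)³)² = (21³)² = 9261² = 85766121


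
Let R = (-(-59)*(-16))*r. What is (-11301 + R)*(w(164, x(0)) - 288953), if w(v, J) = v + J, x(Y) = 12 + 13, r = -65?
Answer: -14455237076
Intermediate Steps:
x(Y) = 25
w(v, J) = J + v
R = 61360 (R = -(-59)*(-16)*(-65) = -59*16*(-65) = -944*(-65) = 61360)
(-11301 + R)*(w(164, x(0)) - 288953) = (-11301 + 61360)*((25 + 164) - 288953) = 50059*(189 - 288953) = 50059*(-288764) = -14455237076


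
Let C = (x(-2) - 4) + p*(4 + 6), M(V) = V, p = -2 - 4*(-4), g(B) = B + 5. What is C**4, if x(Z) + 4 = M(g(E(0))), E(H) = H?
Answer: 352275361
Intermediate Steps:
g(B) = 5 + B
p = 14 (p = -2 + 16 = 14)
x(Z) = 1 (x(Z) = -4 + (5 + 0) = -4 + 5 = 1)
C = 137 (C = (1 - 4) + 14*(4 + 6) = -3 + 14*10 = -3 + 140 = 137)
C**4 = 137**4 = 352275361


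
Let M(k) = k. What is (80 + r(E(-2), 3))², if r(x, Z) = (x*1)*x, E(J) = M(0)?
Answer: 6400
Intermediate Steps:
E(J) = 0
r(x, Z) = x² (r(x, Z) = x*x = x²)
(80 + r(E(-2), 3))² = (80 + 0²)² = (80 + 0)² = 80² = 6400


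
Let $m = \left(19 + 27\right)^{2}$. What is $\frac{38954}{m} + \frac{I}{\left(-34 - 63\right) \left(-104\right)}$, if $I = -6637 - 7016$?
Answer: $\frac{91019551}{5336552} \approx 17.056$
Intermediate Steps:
$m = 2116$ ($m = 46^{2} = 2116$)
$I = -13653$
$\frac{38954}{m} + \frac{I}{\left(-34 - 63\right) \left(-104\right)} = \frac{38954}{2116} - \frac{13653}{\left(-34 - 63\right) \left(-104\right)} = 38954 \cdot \frac{1}{2116} - \frac{13653}{\left(-97\right) \left(-104\right)} = \frac{19477}{1058} - \frac{13653}{10088} = \frac{91019551}{5336552}$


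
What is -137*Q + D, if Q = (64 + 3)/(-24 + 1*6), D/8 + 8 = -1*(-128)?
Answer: 26459/18 ≈ 1469.9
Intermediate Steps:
D = 960 (D = -64 + 8*(-1*(-128)) = -64 + 8*128 = -64 + 1024 = 960)
Q = -67/18 (Q = 67/(-24 + 6) = 67/(-18) = 67*(-1/18) = -67/18 ≈ -3.7222)
-137*Q + D = -137*(-67/18) + 960 = 9179/18 + 960 = 26459/18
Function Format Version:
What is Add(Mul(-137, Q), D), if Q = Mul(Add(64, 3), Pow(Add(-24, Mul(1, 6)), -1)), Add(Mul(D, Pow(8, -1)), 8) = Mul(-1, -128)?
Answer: Rational(26459, 18) ≈ 1469.9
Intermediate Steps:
D = 960 (D = Add(-64, Mul(8, Mul(-1, -128))) = Add(-64, Mul(8, 128)) = Add(-64, 1024) = 960)
Q = Rational(-67, 18) (Q = Mul(67, Pow(Add(-24, 6), -1)) = Mul(67, Pow(-18, -1)) = Mul(67, Rational(-1, 18)) = Rational(-67, 18) ≈ -3.7222)
Add(Mul(-137, Q), D) = Add(Mul(-137, Rational(-67, 18)), 960) = Add(Rational(9179, 18), 960) = Rational(26459, 18)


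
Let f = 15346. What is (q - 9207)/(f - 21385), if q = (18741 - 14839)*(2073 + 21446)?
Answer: -91761931/6039 ≈ -15195.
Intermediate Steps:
q = 91771138 (q = 3902*23519 = 91771138)
(q - 9207)/(f - 21385) = (91771138 - 9207)/(15346 - 21385) = 91761931/(-6039) = 91761931*(-1/6039) = -91761931/6039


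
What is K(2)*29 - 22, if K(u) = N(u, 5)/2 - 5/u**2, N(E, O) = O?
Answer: 57/4 ≈ 14.250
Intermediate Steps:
K(u) = 5/2 - 5/u**2
K(2)*29 - 22 = (5/2 - 5/2**2)*29 - 22 = (5/2 - 5*1/4)*29 - 22 = (5/2 - 5/4)*29 - 22 = (5/4)*29 - 22 = 145/4 - 22 = 57/4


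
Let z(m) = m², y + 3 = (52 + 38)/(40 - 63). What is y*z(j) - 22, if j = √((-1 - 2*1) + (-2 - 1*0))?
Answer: 289/23 ≈ 12.565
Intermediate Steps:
y = -159/23 (y = -3 + (52 + 38)/(40 - 63) = -3 + 90/(-23) = -3 + 90*(-1/23) = -3 - 90/23 = -159/23 ≈ -6.9130)
j = I*√5 (j = √((-1 - 2) + (-2 + 0)) = √(-3 - 2) = √(-5) = I*√5 ≈ 2.2361*I)
y*z(j) - 22 = -159*(I*√5)²/23 - 22 = -159/23*(-5) - 22 = 795/23 - 22 = 289/23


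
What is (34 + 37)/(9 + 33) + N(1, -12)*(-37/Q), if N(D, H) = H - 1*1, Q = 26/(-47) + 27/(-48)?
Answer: -15132335/35238 ≈ -429.43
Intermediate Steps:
Q = -839/752 (Q = 26*(-1/47) + 27*(-1/48) = -26/47 - 9/16 = -839/752 ≈ -1.1157)
N(D, H) = -1 + H (N(D, H) = H - 1 = -1 + H)
(34 + 37)/(9 + 33) + N(1, -12)*(-37/Q) = (34 + 37)/(9 + 33) + (-1 - 12)*(-37/(-839/752)) = 71/42 - (-481)*(-752)/839 = 71*(1/42) - 13*27824/839 = 71/42 - 361712/839 = -15132335/35238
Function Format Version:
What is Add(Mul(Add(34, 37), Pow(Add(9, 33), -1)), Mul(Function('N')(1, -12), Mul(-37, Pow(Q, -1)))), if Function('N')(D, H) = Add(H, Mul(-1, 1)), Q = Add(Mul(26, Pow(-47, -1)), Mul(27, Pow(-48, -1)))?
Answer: Rational(-15132335, 35238) ≈ -429.43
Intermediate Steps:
Q = Rational(-839, 752) (Q = Add(Mul(26, Rational(-1, 47)), Mul(27, Rational(-1, 48))) = Add(Rational(-26, 47), Rational(-9, 16)) = Rational(-839, 752) ≈ -1.1157)
Function('N')(D, H) = Add(-1, H) (Function('N')(D, H) = Add(H, -1) = Add(-1, H))
Add(Mul(Add(34, 37), Pow(Add(9, 33), -1)), Mul(Function('N')(1, -12), Mul(-37, Pow(Q, -1)))) = Add(Mul(Add(34, 37), Pow(Add(9, 33), -1)), Mul(Add(-1, -12), Mul(-37, Pow(Rational(-839, 752), -1)))) = Add(Mul(71, Pow(42, -1)), Mul(-13, Mul(-37, Rational(-752, 839)))) = Add(Mul(71, Rational(1, 42)), Mul(-13, Rational(27824, 839))) = Add(Rational(71, 42), Rational(-361712, 839)) = Rational(-15132335, 35238)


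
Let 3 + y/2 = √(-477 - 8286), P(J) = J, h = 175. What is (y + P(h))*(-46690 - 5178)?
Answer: -8765692 - 103736*I*√8763 ≈ -8.7657e+6 - 9.7108e+6*I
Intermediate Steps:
y = -6 + 2*I*√8763 (y = -6 + 2*√(-477 - 8286) = -6 + 2*√(-8763) = -6 + 2*(I*√8763) = -6 + 2*I*√8763 ≈ -6.0 + 187.22*I)
(y + P(h))*(-46690 - 5178) = ((-6 + 2*I*√8763) + 175)*(-46690 - 5178) = (169 + 2*I*√8763)*(-51868) = -8765692 - 103736*I*√8763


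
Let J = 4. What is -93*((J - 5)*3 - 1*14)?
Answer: 1581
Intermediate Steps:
-93*((J - 5)*3 - 1*14) = -93*((4 - 5)*3 - 1*14) = -93*(-1*3 - 14) = -93*(-3 - 14) = -93*(-17) = 1581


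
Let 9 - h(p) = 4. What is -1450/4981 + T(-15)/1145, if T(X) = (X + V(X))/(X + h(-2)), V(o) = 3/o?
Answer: -41316972/142581125 ≈ -0.28978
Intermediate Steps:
h(p) = 5 (h(p) = 9 - 1*4 = 9 - 4 = 5)
T(X) = (X + 3/X)/(5 + X) (T(X) = (X + 3/X)/(X + 5) = (X + 3/X)/(5 + X))
-1450/4981 + T(-15)/1145 = -1450/4981 + ((3 + (-15)²)/((-15)*(5 - 15)))/1145 = -1450*1/4981 - 1/15*(3 + 225)/(-10)*(1/1145) = -1450/4981 - 1/15*(-⅒)*228*(1/1145) = -1450/4981 + (38/25)*(1/1145) = -1450/4981 + 38/28625 = -41316972/142581125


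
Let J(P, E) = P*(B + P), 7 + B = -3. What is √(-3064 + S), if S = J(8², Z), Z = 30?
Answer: 14*√2 ≈ 19.799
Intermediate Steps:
B = -10 (B = -7 - 3 = -10)
J(P, E) = P*(-10 + P)
S = 3456 (S = 8²*(-10 + 8²) = 64*(-10 + 64) = 64*54 = 3456)
√(-3064 + S) = √(-3064 + 3456) = √392 = 14*√2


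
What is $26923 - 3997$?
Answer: $22926$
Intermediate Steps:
$26923 - 3997 = 22926$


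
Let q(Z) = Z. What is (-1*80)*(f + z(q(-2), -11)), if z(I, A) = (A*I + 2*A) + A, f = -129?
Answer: 11200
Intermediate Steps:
z(I, A) = 3*A + A*I (z(I, A) = (2*A + A*I) + A = 3*A + A*I)
(-1*80)*(f + z(q(-2), -11)) = (-1*80)*(-129 - 11*(3 - 2)) = -80*(-129 - 11*1) = -80*(-129 - 11) = -80*(-140) = 11200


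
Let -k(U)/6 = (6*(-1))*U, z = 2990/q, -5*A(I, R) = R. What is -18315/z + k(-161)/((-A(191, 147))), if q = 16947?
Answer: -435363267/4186 ≈ -1.0400e+5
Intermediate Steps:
A(I, R) = -R/5
z = 2990/16947 ≈ 0.17643
k(U) = 36*U (k(U) = -6*6*(-1)*U = -(-36)*U = 36*U)
-18315/z + k(-161)/((-A(191, 147))) = -18315/2990/16947 + (36*(-161))/((-(-1)*147/5)) = -18315*16947/2990 - 5796/((-1*(-147/5))) = -62076861/598 - 5796/147/5 = -62076861/598 - 5796*5/147 = -62076861/598 - 1380/7 = -435363267/4186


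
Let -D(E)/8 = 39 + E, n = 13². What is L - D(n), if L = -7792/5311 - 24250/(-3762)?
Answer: 16673084147/9989991 ≈ 1669.0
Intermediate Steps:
n = 169
D(E) = -312 - 8*E (D(E) = -8*(39 + E) = -312 - 8*E)
L = 49739123/9989991 (L = -7792*1/5311 - 24250*(-1/3762) = -7792/5311 + 12125/1881 = 49739123/9989991 ≈ 4.9789)
L - D(n) = 49739123/9989991 - (-312 - 8*169) = 49739123/9989991 - (-312 - 1352) = 49739123/9989991 - 1*(-1664) = 49739123/9989991 + 1664 = 16673084147/9989991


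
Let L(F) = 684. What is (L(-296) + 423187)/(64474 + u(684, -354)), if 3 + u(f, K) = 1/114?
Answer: 48321294/7349695 ≈ 6.5746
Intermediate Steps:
u(f, K) = -341/114 (u(f, K) = -3 + 1/114 = -341/114)
(L(-296) + 423187)/(64474 + u(684, -354)) = (684 + 423187)/(64474 - 341/114) = 423871/(7349695/114) = 423871*(114/7349695) = 48321294/7349695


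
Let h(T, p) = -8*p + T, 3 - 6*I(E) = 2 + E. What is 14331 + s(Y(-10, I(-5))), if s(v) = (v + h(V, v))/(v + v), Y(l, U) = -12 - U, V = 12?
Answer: 372503/26 ≈ 14327.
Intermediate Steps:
I(E) = ⅙ - E/6 (I(E) = ½ - (2 + E)/6 = ½ + (-⅓ - E/6) = ⅙ - E/6)
h(T, p) = T - 8*p
s(v) = (12 - 7*v)/(2*v) (s(v) = (v + (12 - 8*v))/(v + v) = (12 - 7*v)/((2*v)) = (12 - 7*v)*(1/(2*v)) = (12 - 7*v)/(2*v))
14331 + s(Y(-10, I(-5))) = 14331 + (-7/2 + 6/(-12 - (⅙ - ⅙*(-5)))) = 14331 + (-7/2 + 6/(-12 - (⅙ + ⅚))) = 14331 + (-7/2 + 6/(-12 - 1*1)) = 14331 + (-7/2 + 6/(-12 - 1)) = 14331 + (-7/2 + 6/(-13)) = 14331 + (-7/2 + 6*(-1/13)) = 14331 + (-7/2 - 6/13) = 14331 - 103/26 = 372503/26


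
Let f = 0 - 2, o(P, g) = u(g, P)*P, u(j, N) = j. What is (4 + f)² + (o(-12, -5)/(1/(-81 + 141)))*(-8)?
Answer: -28796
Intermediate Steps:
o(P, g) = P*g (o(P, g) = g*P = P*g)
f = -2
(4 + f)² + (o(-12, -5)/(1/(-81 + 141)))*(-8) = (4 - 2)² + ((-12*(-5))/(1/(-81 + 141)))*(-8) = 2² + (60/(1/60))*(-8) = 4 + (60/(1/60))*(-8) = 4 + (60*60)*(-8) = 4 + 3600*(-8) = 4 - 28800 = -28796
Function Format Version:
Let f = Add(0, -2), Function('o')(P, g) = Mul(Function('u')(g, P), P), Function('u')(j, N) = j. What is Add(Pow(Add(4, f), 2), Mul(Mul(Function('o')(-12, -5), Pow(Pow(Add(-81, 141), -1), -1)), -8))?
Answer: -28796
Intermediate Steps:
Function('o')(P, g) = Mul(P, g) (Function('o')(P, g) = Mul(g, P) = Mul(P, g))
f = -2
Add(Pow(Add(4, f), 2), Mul(Mul(Function('o')(-12, -5), Pow(Pow(Add(-81, 141), -1), -1)), -8)) = Add(Pow(Add(4, -2), 2), Mul(Mul(Mul(-12, -5), Pow(Pow(Add(-81, 141), -1), -1)), -8)) = Add(Pow(2, 2), Mul(Mul(60, Pow(Pow(60, -1), -1)), -8)) = Add(4, Mul(Mul(60, Pow(Rational(1, 60), -1)), -8)) = Add(4, Mul(Mul(60, 60), -8)) = Add(4, Mul(3600, -8)) = Add(4, -28800) = -28796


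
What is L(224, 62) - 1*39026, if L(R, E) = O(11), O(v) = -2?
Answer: -39028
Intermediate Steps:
L(R, E) = -2
L(224, 62) - 1*39026 = -2 - 1*39026 = -2 - 39026 = -39028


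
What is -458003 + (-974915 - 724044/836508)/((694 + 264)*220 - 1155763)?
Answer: -529315398866637/1155705511 ≈ -4.5800e+5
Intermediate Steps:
-458003 + (-974915 - 724044/836508)/((694 + 264)*220 - 1155763) = -458003 + (-974915 - 724044*1/836508)/(958*220 - 1155763) = -458003 + (-974915 - 60337/69709)/(210760 - 1155763) = -458003 - 67960410072/69709/(-945003) = -458003 - 67960410072/69709*(-1/945003) = -458003 + 1192287896/1155705511 = -529315398866637/1155705511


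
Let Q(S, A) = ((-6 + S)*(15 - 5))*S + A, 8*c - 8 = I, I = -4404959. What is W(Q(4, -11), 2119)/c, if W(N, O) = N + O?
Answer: -5408/1468317 ≈ -0.0036831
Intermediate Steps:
c = -4404951/8 (c = 1 + (⅛)*(-4404959) = 1 - 4404959/8 = -4404951/8 ≈ -5.5062e+5)
Q(S, A) = A + S*(-60 + 10*S) (Q(S, A) = ((-6 + S)*10)*S + A = (-60 + 10*S)*S + A = S*(-60 + 10*S) + A = A + S*(-60 + 10*S))
W(Q(4, -11), 2119)/c = ((-11 - 60*4 + 10*4²) + 2119)/(-4404951/8) = ((-11 - 240 + 10*16) + 2119)*(-8/4404951) = ((-11 - 240 + 160) + 2119)*(-8/4404951) = (-91 + 2119)*(-8/4404951) = 2028*(-8/4404951) = -5408/1468317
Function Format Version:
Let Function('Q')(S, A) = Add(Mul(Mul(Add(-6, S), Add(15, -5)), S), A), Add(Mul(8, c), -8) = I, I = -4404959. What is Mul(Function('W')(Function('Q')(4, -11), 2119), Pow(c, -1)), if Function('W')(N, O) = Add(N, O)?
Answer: Rational(-5408, 1468317) ≈ -0.0036831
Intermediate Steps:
c = Rational(-4404951, 8) (c = Add(1, Mul(Rational(1, 8), -4404959)) = Add(1, Rational(-4404959, 8)) = Rational(-4404951, 8) ≈ -5.5062e+5)
Function('Q')(S, A) = Add(A, Mul(S, Add(-60, Mul(10, S)))) (Function('Q')(S, A) = Add(Mul(Mul(Add(-6, S), 10), S), A) = Add(Mul(Add(-60, Mul(10, S)), S), A) = Add(Mul(S, Add(-60, Mul(10, S))), A) = Add(A, Mul(S, Add(-60, Mul(10, S)))))
Mul(Function('W')(Function('Q')(4, -11), 2119), Pow(c, -1)) = Mul(Add(Add(-11, Mul(-60, 4), Mul(10, Pow(4, 2))), 2119), Pow(Rational(-4404951, 8), -1)) = Mul(Add(Add(-11, -240, Mul(10, 16)), 2119), Rational(-8, 4404951)) = Mul(Add(Add(-11, -240, 160), 2119), Rational(-8, 4404951)) = Mul(Add(-91, 2119), Rational(-8, 4404951)) = Mul(2028, Rational(-8, 4404951)) = Rational(-5408, 1468317)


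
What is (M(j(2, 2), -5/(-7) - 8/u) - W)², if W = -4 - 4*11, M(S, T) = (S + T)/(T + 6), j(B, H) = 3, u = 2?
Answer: 828100/361 ≈ 2293.9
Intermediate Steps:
M(S, T) = (S + T)/(6 + T)
W = -48 (W = -4 - 44 = -48)
(M(j(2, 2), -5/(-7) - 8/u) - W)² = ((3 + (-5/(-7) - 8/2))/(6 + (-5/(-7) - 8/2)) - 1*(-48))² = ((3 + (-5*(-⅐) - 8*½))/(6 + (-5*(-⅐) - 8*½)) + 48)² = ((3 + (5/7 - 4))/(6 + (5/7 - 4)) + 48)² = ((3 - 23/7)/(6 - 23/7) + 48)² = (-2/7/(19/7) + 48)² = ((7/19)*(-2/7) + 48)² = (-2/19 + 48)² = (910/19)² = 828100/361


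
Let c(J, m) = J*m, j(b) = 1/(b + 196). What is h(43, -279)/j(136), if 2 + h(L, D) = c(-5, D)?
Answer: 462476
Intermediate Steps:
j(b) = 1/(196 + b)
h(L, D) = -2 - 5*D
h(43, -279)/j(136) = (-2 - 5*(-279))/(1/(196 + 136)) = (-2 + 1395)/(1/332) = 1393/(1/332) = 1393*332 = 462476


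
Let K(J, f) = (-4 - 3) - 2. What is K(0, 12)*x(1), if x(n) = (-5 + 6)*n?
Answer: -9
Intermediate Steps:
x(n) = n (x(n) = 1*n = n)
K(J, f) = -9 (K(J, f) = -7 - 2 = -9)
K(0, 12)*x(1) = -9*1 = -9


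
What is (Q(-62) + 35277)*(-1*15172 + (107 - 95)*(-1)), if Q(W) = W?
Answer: -534704560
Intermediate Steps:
(Q(-62) + 35277)*(-1*15172 + (107 - 95)*(-1)) = (-62 + 35277)*(-1*15172 + (107 - 95)*(-1)) = 35215*(-15172 + 12*(-1)) = 35215*(-15172 - 12) = 35215*(-15184) = -534704560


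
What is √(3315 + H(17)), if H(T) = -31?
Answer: 2*√821 ≈ 57.306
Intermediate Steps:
√(3315 + H(17)) = √(3315 - 31) = √3284 = 2*√821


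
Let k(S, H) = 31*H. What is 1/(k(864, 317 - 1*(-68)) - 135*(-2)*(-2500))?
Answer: -1/663065 ≈ -1.5081e-6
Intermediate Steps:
1/(k(864, 317 - 1*(-68)) - 135*(-2)*(-2500)) = 1/(31*(317 - 1*(-68)) - 135*(-2)*(-2500)) = 1/(31*(317 + 68) + 270*(-2500)) = 1/(31*385 - 675000) = 1/(11935 - 675000) = 1/(-663065) = -1/663065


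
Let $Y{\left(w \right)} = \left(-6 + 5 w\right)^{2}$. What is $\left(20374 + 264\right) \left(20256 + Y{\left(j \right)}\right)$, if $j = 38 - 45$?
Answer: $452735806$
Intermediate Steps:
$j = -7$ ($j = 38 - 45 = -7$)
$\left(20374 + 264\right) \left(20256 + Y{\left(j \right)}\right) = \left(20374 + 264\right) \left(20256 + \left(-6 + 5 \left(-7\right)\right)^{2}\right) = 20638 \left(20256 + \left(-6 - 35\right)^{2}\right) = 20638 \left(20256 + \left(-41\right)^{2}\right) = 20638 \left(20256 + 1681\right) = 20638 \cdot 21937 = 452735806$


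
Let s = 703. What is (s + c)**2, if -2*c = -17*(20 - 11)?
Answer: 2430481/4 ≈ 6.0762e+5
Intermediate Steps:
c = 153/2 (c = -(-17)*(20 - 11)/2 = -(-17)*9/2 = -1/2*(-153) = 153/2 ≈ 76.500)
(s + c)**2 = (703 + 153/2)**2 = (1559/2)**2 = 2430481/4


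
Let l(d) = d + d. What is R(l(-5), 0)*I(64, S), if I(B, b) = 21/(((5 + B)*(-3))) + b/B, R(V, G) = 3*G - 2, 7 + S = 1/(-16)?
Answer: 14965/35328 ≈ 0.42360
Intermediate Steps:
l(d) = 2*d
S = -113/16 (S = -7 + 1/(-16) = -7 - 1/16 = -113/16 ≈ -7.0625)
R(V, G) = -2 + 3*G
I(B, b) = 21/(-15 - 3*B) + b/B
R(l(-5), 0)*I(64, S) = (-2 + 3*0)*((-7*64 + 5*(-113/16) + 64*(-113/16))/(64*(5 + 64))) = (-2 + 0)*((1/64)*(-448 - 565/16 - 452)/69) = -(-14965)/(32*69*16) = -2*(-14965/70656) = 14965/35328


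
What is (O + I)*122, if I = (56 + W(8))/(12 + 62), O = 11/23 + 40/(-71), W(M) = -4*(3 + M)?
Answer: 567910/60421 ≈ 9.3992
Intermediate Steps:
W(M) = -12 - 4*M
O = -139/1633 (O = 11*(1/23) + 40*(-1/71) = 11/23 - 40/71 = -139/1633 ≈ -0.085119)
I = 6/37 (I = (56 + (-12 - 4*8))/(12 + 62) = (56 + (-12 - 32))/74 = (56 - 44)*(1/74) = 12*(1/74) = 6/37 ≈ 0.16216)
(O + I)*122 = (-139/1633 + 6/37)*122 = (4655/60421)*122 = 567910/60421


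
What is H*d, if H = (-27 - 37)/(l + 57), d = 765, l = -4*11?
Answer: -48960/13 ≈ -3766.2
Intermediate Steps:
l = -44
H = -64/13 (H = (-27 - 37)/(-44 + 57) = -64/13 ≈ -4.9231)
H*d = -64/13*765 = -48960/13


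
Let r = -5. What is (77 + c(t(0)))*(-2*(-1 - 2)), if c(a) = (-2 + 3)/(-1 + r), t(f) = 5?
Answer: 461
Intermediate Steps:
c(a) = -⅙ (c(a) = (-2 + 3)/(-1 - 5) = 1/(-6) = 1*(-⅙) = -⅙)
(77 + c(t(0)))*(-2*(-1 - 2)) = (77 - ⅙)*(-2*(-1 - 2)) = 461*(-2*(-3))/6 = (461/6)*6 = 461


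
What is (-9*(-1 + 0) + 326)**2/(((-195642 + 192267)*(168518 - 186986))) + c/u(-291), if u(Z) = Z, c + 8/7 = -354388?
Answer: 2061633535471/1692869220 ≈ 1217.8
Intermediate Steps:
c = -2480724/7 (c = -8/7 - 354388 = -2480724/7 ≈ -3.5439e+5)
(-9*(-1 + 0) + 326)**2/(((-195642 + 192267)*(168518 - 186986))) + c/u(-291) = (-9*(-1 + 0) + 326)**2/(((-195642 + 192267)*(168518 - 186986))) - 2480724/7/(-291) = (-9*(-1) + 326)**2/((-3375*(-18468))) - 2480724/7*(-1/291) = (9 + 326)**2/62329500 + 826908/679 = 335**2*(1/62329500) + 826908/679 = 112225*(1/62329500) + 826908/679 = 4489/2493180 + 826908/679 = 2061633535471/1692869220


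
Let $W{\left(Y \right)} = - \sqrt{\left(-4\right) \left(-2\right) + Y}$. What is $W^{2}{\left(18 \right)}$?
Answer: $26$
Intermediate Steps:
$W{\left(Y \right)} = - \sqrt{8 + Y}$
$W^{2}{\left(18 \right)} = \left(- \sqrt{8 + 18}\right)^{2} = \left(- \sqrt{26}\right)^{2} = 26$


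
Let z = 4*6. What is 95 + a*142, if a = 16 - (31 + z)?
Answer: -5443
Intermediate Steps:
z = 24
a = -39 (a = 16 - (31 + 24) = 16 - 1*55 = 16 - 55 = -39)
95 + a*142 = 95 - 39*142 = 95 - 5538 = -5443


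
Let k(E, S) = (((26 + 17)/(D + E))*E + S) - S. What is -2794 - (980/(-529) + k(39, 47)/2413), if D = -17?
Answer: -78411351089/28082494 ≈ -2792.2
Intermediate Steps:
k(E, S) = 43*E/(-17 + E) (k(E, S) = (((26 + 17)/(-17 + E))*E + S) - S = ((43/(-17 + E))*E + S) - S = (43*E/(-17 + E) + S) - S = (S + 43*E/(-17 + E)) - S = 43*E/(-17 + E))
-2794 - (980/(-529) + k(39, 47)/2413) = -2794 - (980/(-529) + (43*39/(-17 + 39))/2413) = -2794 - (980*(-1/529) + (43*39/22)*(1/2413)) = -2794 - (-980/529 + (43*39*(1/22))*(1/2413)) = -2794 - (-980/529 + (1677/22)*(1/2413)) = -2794 - (-980/529 + 1677/53086) = -2794 - 1*(-51137147/28082494) = -2794 + 51137147/28082494 = -78411351089/28082494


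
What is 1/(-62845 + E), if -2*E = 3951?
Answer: -2/129641 ≈ -1.5427e-5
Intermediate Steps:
E = -3951/2 (E = -1/2*3951 = -3951/2 ≈ -1975.5)
1/(-62845 + E) = 1/(-62845 - 3951/2) = 1/(-129641/2) = -2/129641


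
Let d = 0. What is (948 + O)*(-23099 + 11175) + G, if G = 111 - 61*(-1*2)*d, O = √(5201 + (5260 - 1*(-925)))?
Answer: -11303841 - 11924*√11386 ≈ -1.2576e+7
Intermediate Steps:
O = √11386 (O = √(5201 + (5260 + 925)) = √(5201 + 6185) = √11386 ≈ 106.71)
G = 111 (G = 111 - 61*(-1*2)*0 = 111 - (-122)*0 = 111 - 61*0 = 111 + 0 = 111)
(948 + O)*(-23099 + 11175) + G = (948 + √11386)*(-23099 + 11175) + 111 = (948 + √11386)*(-11924) + 111 = (-11303952 - 11924*√11386) + 111 = -11303841 - 11924*√11386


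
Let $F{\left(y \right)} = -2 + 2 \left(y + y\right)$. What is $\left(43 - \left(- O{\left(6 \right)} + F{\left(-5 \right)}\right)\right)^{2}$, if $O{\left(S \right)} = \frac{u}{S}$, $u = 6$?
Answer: $4356$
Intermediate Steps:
$O{\left(S \right)} = \frac{6}{S}$
$F{\left(y \right)} = -2 + 4 y$ ($F{\left(y \right)} = -2 + 2 \cdot 2 y = -2 + 4 y$)
$\left(43 - \left(- O{\left(6 \right)} + F{\left(-5 \right)}\right)\right)^{2} = \left(43 - \left(-2 - 1 - 20\right)\right)^{2} = \left(43 + \left(6 \cdot \frac{1}{6} - \left(-2 - 20\right)\right)\right)^{2} = \left(43 + \left(1 - -22\right)\right)^{2} = \left(43 + \left(1 + 22\right)\right)^{2} = \left(43 + 23\right)^{2} = 66^{2} = 4356$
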